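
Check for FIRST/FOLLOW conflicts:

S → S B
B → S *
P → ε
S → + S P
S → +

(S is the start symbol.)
A FIRST/FOLLOW conflict occurs when a non-terminal N has a nullable alternative N → β (β ⇒* ε) and another alternative N → α with FIRST(α) ∩ FOLLOW(N) ≠ ∅: on such a lookahead the parser cannot decide between expanding α and letting N vanish via β.

Nullable non-terminals: P.
P has a nullable alternative but only one production, so nothing to check.

B, S have no nullable alternative, so no FIRST/FOLLOW check is needed there.

No FIRST/FOLLOW conflicts found.

Answer: No FIRST/FOLLOW conflicts.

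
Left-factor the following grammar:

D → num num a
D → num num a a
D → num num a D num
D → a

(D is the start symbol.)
Left-factoring transforms A → αβ₁ | αβ₂ into A → αA' and A' → β₁ | β₂
(α is the longest common prefix among the alternatives). Repeat until
no nonterminal has two alternatives with a common prefix.

Round 1: D has alternatives sharing prefix 'num num a'. Introduce D': D → num num a D'
  Add: D' → ε
  Add: D' → a
  Add: D' → D num

No remaining common prefixes — done.

Resulting grammar:
D → num num a D'
D' → ε
D' → a
D' → D num
D → a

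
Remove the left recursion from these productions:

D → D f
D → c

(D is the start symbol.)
D → c D'
D' → f D'
D' → ε

D is directly left-recursive. The standard transformation for
  A → A α₁ | ... | A α_m | β₁ | ... | β_n
is
  A  → β₁ A' | ... | β_n A'
  A' → α₁ A' | ... | α_m A' | ε

D → c becomes D → c D'
D → D f becomes D' → f D'
Add D' → ε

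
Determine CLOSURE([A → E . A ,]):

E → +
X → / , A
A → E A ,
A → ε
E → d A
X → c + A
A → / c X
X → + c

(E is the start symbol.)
To compute CLOSURE, for each item [A → α.Bβ] where B is a non-terminal, add [B → .γ] for all productions B → γ; repeat for the newly added items until nothing changes.

Start with: [A → E . A ,]
  [A → E . A ,] has the dot before A: add [A → . E A ,], [A → .], [A → . / c X]
  [A → . E A ,] has the dot before E: add [E → . +], [E → . d A]
No further items can be added.

CLOSURE = { [A → . / c X], [A → . E A ,], [A → .], [A → E . A ,], [E → . +], [E → . d A] }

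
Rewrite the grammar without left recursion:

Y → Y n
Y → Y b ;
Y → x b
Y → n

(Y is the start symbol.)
Y is directly left-recursive. The standard transformation for
  A → A α₁ | ... | A α_m | β₁ | ... | β_n
is
  A  → β₁ A' | ... | β_n A'
  A' → α₁ A' | ... | α_m A' | ε

Y → x b becomes Y → x b Y'
Y → n becomes Y → n Y'
Y → Y n becomes Y' → n Y'
Y → Y b ; becomes Y' → b ; Y'
Add Y' → ε

Resulting grammar:
Y → x b Y'
Y → n Y'
Y' → n Y'
Y' → b ; Y'
Y' → ε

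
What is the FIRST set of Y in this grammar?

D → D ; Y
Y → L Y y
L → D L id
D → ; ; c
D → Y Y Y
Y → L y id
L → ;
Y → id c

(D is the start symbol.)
{ ';', 'id' }

To compute FIRST(Y), examine every production with Y on the left-hand side, reading each right-hand side left to right until a non-nullable symbol is reached.

FIRST sets of the other non-terminals involved (by the same procedure, iterated to a fixed point):
  FIRST(L) = { ';', 'id' }

From Y → L Y y:
  - L is a non-terminal: add FIRST(L) \ {ε} = { ';', 'id' }
    L is not nullable, so stop
From Y → L y id:
  - L is a non-terminal: add FIRST(L) \ {ε} = { ';', 'id' }
    L is not nullable, so stop
From Y → id c:
  - id is a terminal: add 'id' and stop

Collecting: FIRST(Y) = { ';', 'id' }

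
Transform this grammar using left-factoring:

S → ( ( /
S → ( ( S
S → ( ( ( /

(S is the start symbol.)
S → ( ( S'
S' → /
S' → S
S' → ( /

Left-factoring transforms A → αβ₁ | αβ₂ into A → αA' and A' → β₁ | β₂
(α is the longest common prefix among the alternatives). Repeat until
no nonterminal has two alternatives with a common prefix.

Round 1: S has alternatives sharing prefix '( ('. Introduce S': S → ( ( S'
  Add: S' → /
  Add: S' → S
  Add: S' → ( /

No remaining common prefixes — done.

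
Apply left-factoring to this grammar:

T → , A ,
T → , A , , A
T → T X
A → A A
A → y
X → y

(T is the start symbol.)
T → , A , T'
T' → ε
T' → , A
T → T X
A → A A
A → y
X → y

Left-factoring transforms A → αβ₁ | αβ₂ into A → αA' and A' → β₁ | β₂
(α is the longest common prefix among the alternatives). Repeat until
no nonterminal has two alternatives with a common prefix.

Round 1: T has alternatives sharing prefix ', A ,'. Introduce T': T → , A , T'
  Add: T' → ε
  Add: T' → , A

No remaining common prefixes — done.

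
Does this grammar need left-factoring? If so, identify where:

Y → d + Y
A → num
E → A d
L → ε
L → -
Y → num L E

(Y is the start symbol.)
No, left-factoring is not needed

Left-factoring is needed when two productions for the same non-terminal
share a common prefix on the right-hand side.

Productions for Y:
  Y → d + Y
  Y → num L E
Productions for L:
  L → ε
  L → -

No common prefixes found.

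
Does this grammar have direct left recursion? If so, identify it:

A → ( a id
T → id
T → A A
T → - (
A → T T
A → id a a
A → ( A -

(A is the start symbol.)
No direct left recursion

A → ( a id: starts with '('
T → id: starts with id
T → A A: starts with A
T → - (: starts with '-'
A → T T: starts with T
A → id a a: starts with id
A → ( A -: starts with '('

No direct left recursion found.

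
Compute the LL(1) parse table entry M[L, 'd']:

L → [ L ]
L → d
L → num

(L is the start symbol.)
To find M[L, 'd'], we find productions for L where 'd' is in the predict set (PREDICT(N → α) = (FIRST(α) \ {ε}) ∪ (FOLLOW(N) if α ⇒* ε)).

L → [ L ]: PREDICT = { '[' }
L → d: PREDICT = { 'd' }
  'd' is in predict set, so this production goes in M[L, 'd']
L → num: PREDICT = { 'num' }

M[L, 'd'] = L → d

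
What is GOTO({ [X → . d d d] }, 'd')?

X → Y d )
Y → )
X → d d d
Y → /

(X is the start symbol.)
{ [X → d . d d] }

GOTO(I, 'd') = CLOSURE({ [A → αX.β] : [A → α.Xβ] ∈ I, X = 'd' })

Items with dot before 'd', with the dot advanced:
  [X → . d d d] → [X → d . d d]
Closure adds nothing (no advanced item has the dot before a non-terminal).

GOTO = { [X → d . d d] }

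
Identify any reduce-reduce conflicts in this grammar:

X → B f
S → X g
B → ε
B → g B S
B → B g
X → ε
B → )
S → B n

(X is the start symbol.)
Yes — I0: [B → .] vs [X → .]; I5: [B → .] vs [X → .]; I9: [B → .] vs [B → B g .]

A reduce-reduce conflict occurs when an LR(0) state has two complete items [A → α .] and [B → β .] — both call for a reduction, and with no lookahead the parser cannot choose between them.

Augment with X' → X and build the canonical LR(0) collection (I0 = CLOSURE({[X' → . X]}), then GOTO on every symbol after a dot until no new states appear). It has 14 states:
  I0: { [B → . )], [B → . B g], [B → . g B S], [B → .], [X → . B f], [X → .], [X' → . X] }  — shift, 2 reduces
  I1: { [B → ) .] }  — reduce
  I2: { [B → B . g], [X → B . f] }  — shift
  I3: { [X' → X .] }  — accept
  I4: { [B → . )], [B → . B g], [B → . g B S], [B → .], [B → g . B S] }  — shift, reduce
  I5: { [B → . )], [B → . B g], [B → . g B S], [B → .], [B → B . g], [B → g B . S], [S → . B n], [S → . X g], [X → . B f], [X → .] }  — shift, 2 reduces
  I6: { [B → B . g], [S → B . n], [X → B . f] }  — shift
  I7: { [B → g B S .] }  — reduce
  I8: { [S → X . g] }  — shift
  I9: { [B → . )], [B → . B g], [B → . g B S], [B → .], [B → B g .], [B → g . B S] }  — shift, 2 reduces
  I10: { [S → X g .] }  — reduce
  I11: { [X → B f .] }  — reduce
  I12: { [B → B g .] }  — reduce
  I13: { [S → B n .] }  — reduce

I0 contains complete items [B → .], [X → .] — reduce-reduce conflict.
I5 contains complete items [B → .], [X → .] — reduce-reduce conflict.
I9 contains complete items [B → .], [B → B g .] — reduce-reduce conflict.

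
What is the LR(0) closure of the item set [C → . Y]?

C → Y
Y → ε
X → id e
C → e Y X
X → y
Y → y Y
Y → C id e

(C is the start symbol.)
To compute CLOSURE, for each item [A → α.Bβ] where B is a non-terminal, add [B → .γ] for all productions B → γ; repeat for the newly added items until nothing changes.

Start with: [C → . Y]
  [C → . Y] has the dot before Y: add [Y → .], [Y → . y Y], [Y → . C id e]
  [Y → . C id e] has the dot before C: add [C → . e Y X]
No further items can be added.

CLOSURE = { [C → . Y], [C → . e Y X], [Y → . C id e], [Y → . y Y], [Y → .] }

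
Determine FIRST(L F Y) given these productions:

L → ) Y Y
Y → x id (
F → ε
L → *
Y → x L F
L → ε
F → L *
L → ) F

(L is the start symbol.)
FIRST sets of the non-terminals involved (from the grammar, by fixed-point iteration):
  FIRST(L) = { ')', '*', ε }
  FIRST(F) = { ')', '*', ε }
  FIRST(Y) = { 'x' }

To compute FIRST(L F Y), process the symbols left to right:
Symbol L is a non-terminal. Add FIRST(L) \ {ε} = { ')', '*' }
L is nullable (ε ∈ FIRST(L)), continue to the next symbol.
Symbol F is a non-terminal. Add FIRST(F) \ {ε} = { ')', '*' }
F is nullable (ε ∈ FIRST(F)), continue to the next symbol.
Symbol Y is a non-terminal. Add FIRST(Y) \ {ε} = { 'x' }
Y is not nullable (ε ∉ FIRST(Y)), so stop here.
FIRST(L F Y) = { ')', '*', 'x' }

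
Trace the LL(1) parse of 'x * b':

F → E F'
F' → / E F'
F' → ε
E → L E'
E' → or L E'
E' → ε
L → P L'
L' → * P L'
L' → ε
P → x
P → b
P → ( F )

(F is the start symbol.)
Stack is shown with the top on the left.

Stack           Input    Action
-------------------------------
F $             x * b $  output F → E F'
E F' $          x * b $  output E → L E'
L E' F' $       x * b $  output L → P L'
P L' E' F' $    x * b $  output P → x
x L' E' F' $    x * b $  match 'x'
L' E' F' $      * b $    output L' → * P L'
* P L' E' F' $  * b $    match '*'
P L' E' F' $    b $      output P → b
b L' E' F' $    b $      match 'b'
L' E' F' $      $        output L' → ε
E' F' $         $        output E' → ε
F' $            $        output F' → ε
$               $        accept

The string is accepted.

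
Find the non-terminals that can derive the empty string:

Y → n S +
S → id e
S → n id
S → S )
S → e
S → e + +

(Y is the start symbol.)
There are no ε-productions, so no non-terminal can derive ε.
No non-terminals are nullable.

Answer: None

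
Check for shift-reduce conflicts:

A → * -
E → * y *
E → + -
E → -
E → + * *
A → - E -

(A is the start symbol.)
Augment with A' → A and build the canonical LR(0) collection (I0 = CLOSURE({[A' → . A]}), then GOTO on every symbol after a dot until no new states appear). It has 15 states:
  I0: { [A → . * -], [A → . - E -], [A' → . A] }  — shift
  I1: { [A → * . -] }  — shift
  I2: { [A → - . E -], [E → . * y *], [E → . + * *], [E → . + -], [E → . -] }  — shift
  I3: { [A' → A .] }  — accept
  I4: { [E → * . y *] }  — shift
  I5: { [E → + . * *], [E → + . -] }  — shift
  I6: { [E → - .] }  — reduce
  I7: { [A → - E . -] }  — shift
  I8: { [A → - E - .] }  — reduce
  I9: { [E → + * . *] }  — shift
  I10: { [E → + - .] }  — reduce
  I11: { [E → + * * .] }  — reduce
  I12: { [E → * y . *] }  — shift
  I13: { [E → * y * .] }  — reduce
  I14: { [A → * - .] }  — reduce

No state contains both a complete item and a shift item.

Answer: No shift-reduce conflicts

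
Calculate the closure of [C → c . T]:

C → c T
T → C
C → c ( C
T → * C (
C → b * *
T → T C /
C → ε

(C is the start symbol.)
{ [C → . b * *], [C → . c ( C], [C → . c T], [C → .], [C → c . T], [T → . * C (], [T → . C], [T → . T C /] }

To compute CLOSURE, for each item [A → α.Bβ] where B is a non-terminal, add [B → .γ] for all productions B → γ; repeat for the newly added items until nothing changes.

Start with: [C → c . T]
  [C → c . T] has the dot before T: add [T → . C], [T → . * C (], [T → . T C /]
  [T → . C] has the dot before C: add [C → . c T], [C → . c ( C], [C → . b * *], [C → .]
No further items can be added.

CLOSURE = { [C → . b * *], [C → . c ( C], [C → . c T], [C → .], [C → c . T], [T → . * C (], [T → . C], [T → . T C /] }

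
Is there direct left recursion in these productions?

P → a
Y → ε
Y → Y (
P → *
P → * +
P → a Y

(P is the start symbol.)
Yes, Y is left-recursive

Direct left recursion occurs when N → N α for some non-terminal N (the right-hand side begins with the left-hand side itself).

P → a: starts with a
Y → ε: starts with ε
Y → Y (: LEFT RECURSIVE (starts with Y)
P → *: starts with '*'
P → * +: starts with '*'
P → a Y: starts with a

The grammar has direct left recursion on: Y.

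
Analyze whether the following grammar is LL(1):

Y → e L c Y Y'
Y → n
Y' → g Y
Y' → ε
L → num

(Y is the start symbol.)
No. Predict set conflict for Y': { 'g' }

A grammar is LL(1) if for each non-terminal N with multiple productions, the predict sets of those productions are pairwise disjoint, where PREDICT(N → α) = (FIRST(α) \ {ε}) ∪ (FOLLOW(N) if α ⇒* ε).

Relevant sets:
  FOLLOW(Y') = { $, 'g' }

For Y:
  PREDICT(Y → e L c Y Y') = { 'e' }
  PREDICT(Y → n) = { 'n' }
For Y':
  PREDICT(Y' → g Y) = { 'g' }
  PREDICT(Y' → ε) = { $, 'g' }
L has a single production, so nothing to check there.

Conflict found: Predict set conflict for Y': { 'g' }
The grammar is NOT LL(1).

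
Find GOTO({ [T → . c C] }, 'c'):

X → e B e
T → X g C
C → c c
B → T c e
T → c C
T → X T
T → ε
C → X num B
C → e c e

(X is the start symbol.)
GOTO(I, 'c') = CLOSURE({ [A → αX.β] : [A → α.Xβ] ∈ I, X = 'c' })

Items with dot before 'c', with the dot advanced:
  [T → . c C] → [T → c . C]
Closure of the advanced items:
  [T → c . C] has the dot before C: add [C → . c c], [C → . X num B], [C → . e c e]
  [C → . X num B] has the dot before X: add [X → . e B e]

GOTO = { [C → . X num B], [C → . c c], [C → . e c e], [T → c . C], [X → . e B e] }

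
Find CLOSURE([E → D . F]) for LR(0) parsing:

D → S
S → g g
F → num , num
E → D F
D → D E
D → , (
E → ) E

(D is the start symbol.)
Start with: [E → D . F]
  [E → D . F] has the dot before F: add [F → . num , num]
No further items can be added.

CLOSURE = { [E → D . F], [F → . num , num] }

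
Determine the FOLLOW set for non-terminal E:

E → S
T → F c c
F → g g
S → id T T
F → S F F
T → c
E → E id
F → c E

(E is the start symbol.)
E is the start symbol, so $ ∈ FOLLOW(E).
In E → E id: E is followed by id, add FIRST(id) \ {ε} = { 'id' }
In F → c E: E is at the end, add FOLLOW(F)

The FOLLOW sets referred to above (computed the same way, to a fixed point):
  FOLLOW(F) = { 'c', 'g', 'id' }

Taking the union: FOLLOW(E) = { $, 'c', 'g', 'id' }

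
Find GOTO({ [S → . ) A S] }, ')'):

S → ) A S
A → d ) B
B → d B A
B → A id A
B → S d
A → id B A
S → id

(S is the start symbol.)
{ [A → . d ) B], [A → . id B A], [S → ) . A S] }

GOTO(I, ')') = CLOSURE({ [A → αX.β] : [A → α.Xβ] ∈ I, X = ')' })

Items with dot before ')', with the dot advanced:
  [S → . ) A S] → [S → ) . A S]
Closure of the advanced items:
  [S → ) . A S] has the dot before A: add [A → . d ) B], [A → . id B A]

GOTO = { [A → . d ) B], [A → . id B A], [S → ) . A S] }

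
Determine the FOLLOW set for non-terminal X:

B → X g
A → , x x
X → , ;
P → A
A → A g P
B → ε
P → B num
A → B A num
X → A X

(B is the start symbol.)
In B → X g: X is followed by g, add FIRST(g) \ {ε} = { 'g' }
In X → A X: X is at the end; this adds FOLLOW(X) to itself — nothing new

Taking the union: FOLLOW(X) = { 'g' }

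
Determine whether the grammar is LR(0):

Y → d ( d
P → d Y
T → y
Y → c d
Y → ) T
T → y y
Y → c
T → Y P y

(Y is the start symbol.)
A grammar is LR(0) if no state in the canonical LR(0) collection has:
  - both a shift item (dot before a terminal) and a complete item (shift-reduce conflict), or
  - two or more complete items (reduce-reduce conflict; the accept item [Y' → Y .] counts as a complete item here).

Augment with Y' → Y and build the canonical LR(0) collection (I0 = CLOSURE({[Y' → . Y]}), then GOTO on every symbol after a dot until no new states appear). It has 16 states:
  I0: { [Y → . ) T], [Y → . c d], [Y → . c], [Y → . d ( d], [Y' → . Y] }  — shift
  I1: { [T → . Y P y], [T → . y y], [T → . y], [Y → ) . T], [Y → . ) T], [Y → . c d], [Y → . c], [Y → . d ( d] }  — shift
  I2: { [Y' → Y .] }  — accept
  I3: { [Y → c . d], [Y → c .] }  — shift, reduce
  I4: { [Y → d . ( d] }  — shift
  I5: { [Y → d ( . d] }  — shift
  I6: { [Y → d ( d .] }  — reduce
  I7: { [Y → c d .] }  — reduce
  I8: { [Y → ) T .] }  — reduce
  I9: { [P → . d Y], [T → Y . P y] }  — shift
  I10: { [T → y . y], [T → y .] }  — shift, reduce
  I11: { [T → y y .] }  — reduce
  I12: { [T → Y P . y] }  — shift
  I13: { [P → d . Y], [Y → . ) T], [Y → . c d], [Y → . c], [Y → . d ( d] }  — shift
  I14: { [P → d Y .] }  — reduce
  I15: { [T → Y P y .] }  — reduce

Conflict in state I3:
  Shift-reduce conflict between [Y → c .] and [Y → c . d]
So the grammar is NOT LR(0).

Answer: No. Shift-reduce conflict between [Y → c .] and [Y → c . d]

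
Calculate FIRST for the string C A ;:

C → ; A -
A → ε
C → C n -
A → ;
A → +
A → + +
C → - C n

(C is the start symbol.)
{ '-', ';' }

FIRST sets of the non-terminals involved (from the grammar, by fixed-point iteration):
  FIRST(C) = { '-', ';' }

To compute FIRST(C A ;), process the symbols left to right:
Symbol C is a non-terminal. Add FIRST(C) \ {ε} = { '-', ';' }
C is not nullable (ε ∉ FIRST(C)), so stop here.
FIRST(C A ;) = { '-', ';' }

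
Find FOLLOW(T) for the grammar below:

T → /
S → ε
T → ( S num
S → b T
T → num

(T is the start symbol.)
T is the start symbol, so $ ∈ FOLLOW(T).
In S → b T: T is at the end, add FOLLOW(S)

The FOLLOW sets referred to above (computed the same way, to a fixed point):
  FOLLOW(S) = { 'num' }

Taking the union: FOLLOW(T) = { $, 'num' }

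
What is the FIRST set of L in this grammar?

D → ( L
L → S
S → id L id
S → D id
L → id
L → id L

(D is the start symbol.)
{ '(', 'id' }

FIRST sets of the other non-terminals involved (by the same procedure, iterated to a fixed point):
  FIRST(S) = { '(', 'id' }

From L → S:
  - S is a non-terminal: add FIRST(S) \ {ε} = { '(', 'id' }
    S is not nullable, so stop
From L → id:
  - id is a terminal: add 'id' and stop
From L → id L:
  - id is a terminal: add 'id' and stop

Collecting: FIRST(L) = { '(', 'id' }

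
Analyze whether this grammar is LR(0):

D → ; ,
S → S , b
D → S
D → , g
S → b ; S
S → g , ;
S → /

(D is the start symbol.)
No. Shift-reduce conflict between [D → S .] and [S → S . , b]

A grammar is LR(0) if no state in the canonical LR(0) collection has:
  - both a shift item (dot before a terminal) and a complete item (shift-reduce conflict), or
  - two or more complete items (reduce-reduce conflict; the accept item [D' → D .] counts as a complete item here).

Augment with D' → D and build the canonical LR(0) collection (I0 = CLOSURE({[D' → . D]}), then GOTO on every symbol after a dot until no new states appear). It has 16 states:
  I0: { [D → . , g], [D → . ; ,], [D → . S], [D' → . D], [S → . /], [S → . S , b], [S → . b ; S], [S → . g , ;] }  — shift
  I1: { [D → , . g] }  — shift
  I2: { [S → / .] }  — reduce
  I3: { [D → ; . ,] }  — shift
  I4: { [D' → D .] }  — accept
  I5: { [D → S .], [S → S . , b] }  — shift, reduce
  I6: { [S → b . ; S] }  — shift
  I7: { [S → g . , ;] }  — shift
  I8: { [S → g , . ;] }  — shift
  I9: { [S → g , ; .] }  — reduce
  I10: { [S → . /], [S → . S , b], [S → . b ; S], [S → . g , ;], [S → b ; . S] }  — shift
  I11: { [S → S . , b], [S → b ; S .] }  — shift, reduce
  I12: { [S → S , . b] }  — shift
  I13: { [S → S , b .] }  — reduce
  I14: { [D → ; , .] }  — reduce
  I15: { [D → , g .] }  — reduce

Conflict in state I5:
  Shift-reduce conflict between [D → S .] and [S → S . , b]
So the grammar is NOT LR(0).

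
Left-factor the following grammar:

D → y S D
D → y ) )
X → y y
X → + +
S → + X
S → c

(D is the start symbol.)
D → y D'
D' → S D
D' → ) )
X → y y
X → + +
S → + X
S → c

Left-factoring transforms A → αβ₁ | αβ₂ into A → αA' and A' → β₁ | β₂
(α is the longest common prefix among the alternatives). Repeat until
no nonterminal has two alternatives with a common prefix.

Round 1: D has alternatives sharing prefix 'y'. Introduce D': D → y D'
  Add: D' → S D
  Add: D' → ) )

No remaining common prefixes — done.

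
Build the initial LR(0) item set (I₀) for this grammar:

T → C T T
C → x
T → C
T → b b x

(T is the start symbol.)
First, augment the grammar with T' → T
I₀ = CLOSURE({ [T' → . T] }):
  [T' → . T] has the dot before T: add [T → . C T T], [T → . C], [T → . b b x]
  [T → . C T T] has the dot before C: add [C → . x]
No further items can be added.

I₀ = { [C → . x], [T → . C T T], [T → . C], [T → . b b x], [T' → . T] }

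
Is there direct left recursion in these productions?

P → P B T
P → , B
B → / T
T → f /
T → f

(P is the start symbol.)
Yes, P is left-recursive

Direct left recursion occurs when N → N α for some non-terminal N (the right-hand side begins with the left-hand side itself).

P → P B T: LEFT RECURSIVE (starts with P)
P → , B: starts with ','
B → / T: starts with '/'
T → f /: starts with f
T → f: starts with f

The grammar has direct left recursion on: P.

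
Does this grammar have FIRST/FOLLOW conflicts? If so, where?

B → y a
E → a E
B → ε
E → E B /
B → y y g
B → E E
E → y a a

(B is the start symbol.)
A FIRST/FOLLOW conflict occurs when a non-terminal N has a nullable alternative N → β (β ⇒* ε) and another alternative N → α with FIRST(α) ∩ FOLLOW(N) ≠ ∅: on such a lookahead the parser cannot decide between expanding α and letting N vanish via β.

Nullable non-terminals: B.
FIRST sets used below: FIRST(E) = { 'a', 'y' }

B: nullable alternative(s) B → ε; FOLLOW(B) = { $, '/' }
  B → y a: FIRST \ {ε} = { 'y' } — disjoint from FOLLOW(B)
  B → ε: FIRST \ {ε} = { } — this is the only nullable alternative, skip
  B → y y g: FIRST \ {ε} = { 'y' } — disjoint from FOLLOW(B)
  B → E E: FIRST \ {ε} = { 'a', 'y' } — disjoint from FOLLOW(B)

E has no nullable alternative, so no FIRST/FOLLOW check is needed there.

No FIRST/FOLLOW conflicts found.

Answer: No FIRST/FOLLOW conflicts.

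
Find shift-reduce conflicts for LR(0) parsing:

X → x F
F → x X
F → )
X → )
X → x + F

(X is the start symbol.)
A shift-reduce conflict occurs when an LR(0) state has both:
  - a complete (reduce) item [A → α .] (dot at the end), and
  - a shift item [B → β . c γ] (dot before a terminal).

Augment with X' → X and build the canonical LR(0) collection (I0 = CLOSURE({[X' → . X]}), then GOTO on every symbol after a dot until no new states appear). It has 10 states:
  I0: { [X → . )], [X → . x + F], [X → . x F], [X' → . X] }  — shift
  I1: { [X → ) .] }  — reduce
  I2: { [X' → X .] }  — accept
  I3: { [F → . )], [F → . x X], [X → x . + F], [X → x . F] }  — shift
  I4: { [F → ) .] }  — reduce
  I5: { [F → . )], [F → . x X], [X → x + . F] }  — shift
  I6: { [X → x F .] }  — reduce
  I7: { [F → x . X], [X → . )], [X → . x + F], [X → . x F] }  — shift
  I8: { [F → x X .] }  — reduce
  I9: { [X → x + F .] }  — reduce

No state contains both a complete item and a shift item.

Answer: No shift-reduce conflicts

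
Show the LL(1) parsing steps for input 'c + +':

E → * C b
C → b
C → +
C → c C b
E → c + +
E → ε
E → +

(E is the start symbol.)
LL(1) parsing maintains a stack (initially the start symbol over $) and the input. At each step: if the stack top is a terminal, match it against the current input token; if it is a non-terminal N, replace it with the RHS of M[N, lookahead] (the unique production whose predict set contains the lookahead).

Stack is shown with the top on the left.

Stack    Input    Action
------------------------
E $      c + + $  output E → c + +
c + + $  c + + $  match 'c'
+ + $    + + $    match '+'
+ $      + $      match '+'
$        $        accept

The string is accepted.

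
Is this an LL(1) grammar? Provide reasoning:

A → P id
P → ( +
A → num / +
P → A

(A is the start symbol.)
A grammar is LL(1) if for each non-terminal N with multiple productions, the predict sets of those productions are pairwise disjoint, where PREDICT(N → α) = (FIRST(α) \ {ε}) ∪ (FOLLOW(N) if α ⇒* ε).

Relevant sets:
  FIRST(P) = { '(', 'num' }
  FIRST(A) = { '(', 'num' }

For A:
  PREDICT(A → P id) = { '(', 'num' }
  PREDICT(A → num '/' '+') = { 'num' }
For P:
  PREDICT(P → '(' '+') = { '(' }
  PREDICT(P → A) = { '(', 'num' }

Conflict found: Predict set conflict for A: { 'num' }
The grammar is NOT LL(1).

Answer: No. Predict set conflict for A: { 'num' }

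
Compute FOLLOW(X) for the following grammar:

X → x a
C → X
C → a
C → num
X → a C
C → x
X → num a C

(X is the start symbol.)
To compute FOLLOW(X), find every occurrence of X on a right-hand side N → α X β: add FIRST(β) \ {ε}, and if β is empty or nullable also add FOLLOW(N). Iterate to a fixed point.

X is the start symbol, so $ ∈ FOLLOW(X).
In C → X: X is at the end, add FOLLOW(C)

The FOLLOW sets referred to above (computed the same way, to a fixed point):
  FOLLOW(C) = { $ }

Taking the union: FOLLOW(X) = { $ }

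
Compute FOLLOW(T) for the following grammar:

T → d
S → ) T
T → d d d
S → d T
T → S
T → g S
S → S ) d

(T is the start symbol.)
T is the start symbol, so $ ∈ FOLLOW(T).
In S → ) T: T is at the end, add FOLLOW(S)
In S → d T: T is at the end, add FOLLOW(S)

The FOLLOW sets referred to above (computed the same way, to a fixed point):
  FOLLOW(S) = { $, ')' }

Taking the union: FOLLOW(T) = { $, ')' }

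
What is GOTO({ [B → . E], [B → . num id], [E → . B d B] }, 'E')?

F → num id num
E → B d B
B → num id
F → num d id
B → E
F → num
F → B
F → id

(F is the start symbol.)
GOTO(I, 'E') = CLOSURE({ [A → αX.β] : [A → α.Xβ] ∈ I, X = 'E' })

Items with dot before 'E', with the dot advanced:
  [B → . E] → [B → E .]
Closure adds nothing (no advanced item has the dot before a non-terminal).

GOTO = { [B → E .] }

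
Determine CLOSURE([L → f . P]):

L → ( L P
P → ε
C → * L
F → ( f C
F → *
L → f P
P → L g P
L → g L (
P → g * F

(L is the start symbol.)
To compute CLOSURE, for each item [A → α.Bβ] where B is a non-terminal, add [B → .γ] for all productions B → γ; repeat for the newly added items until nothing changes.

Start with: [L → f . P]
  [L → f . P] has the dot before P: add [P → .], [P → . L g P], [P → . g * F]
  [P → . L g P] has the dot before L: add [L → . ( L P], [L → . f P], [L → . g L (]
No further items can be added.

CLOSURE = { [L → . ( L P], [L → . f P], [L → . g L (], [L → f . P], [P → . L g P], [P → . g * F], [P → .] }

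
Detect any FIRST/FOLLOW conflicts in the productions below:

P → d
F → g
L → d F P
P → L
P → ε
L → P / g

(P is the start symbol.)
Yes. P → L with FOLLOW(P) on { '/' }

A FIRST/FOLLOW conflict occurs when a non-terminal N has a nullable alternative N → β (β ⇒* ε) and another alternative N → α with FIRST(α) ∩ FOLLOW(N) ≠ ∅: on such a lookahead the parser cannot decide between expanding α and letting N vanish via β.

Nullable non-terminals: P.
FIRST sets used below: FIRST(L) = { '/', 'd' }

P: nullable alternative(s) P → ε; FOLLOW(P) = { $, '/' }
  P → d: FIRST \ {ε} = { 'd' } — disjoint from FOLLOW(P)
  P → L: FIRST \ {ε} = { '/', 'd' } — overlaps FOLLOW(P) on { '/' }: CONFLICT
  P → ε: FIRST \ {ε} = { } — this is the only nullable alternative, skip

F, L have no nullable alternative, so no FIRST/FOLLOW check is needed there.

So the grammar has 1 FIRST/FOLLOW conflict (marked CONFLICT above).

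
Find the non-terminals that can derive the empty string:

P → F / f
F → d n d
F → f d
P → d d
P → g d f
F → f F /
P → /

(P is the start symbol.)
None

There are no ε-productions, so no non-terminal can derive ε.
No non-terminals are nullable.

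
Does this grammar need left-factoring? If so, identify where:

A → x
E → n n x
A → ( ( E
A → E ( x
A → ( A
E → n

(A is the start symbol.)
Yes, A has productions with common prefix '('; E has productions with common prefix 'n'

Left-factoring is needed when two productions for the same non-terminal
share a common prefix on the right-hand side.

Productions for A:
  A → x
  A → ( ( E
  A → E ( x
  A → ( A
Productions for E:
  E → n n x
  E → n

Found common prefix '(' in productions for A
Found common prefix 'n' in productions for E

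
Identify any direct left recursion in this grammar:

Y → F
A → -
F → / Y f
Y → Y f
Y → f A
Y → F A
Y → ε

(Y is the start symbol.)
Direct left recursion occurs when N → N α for some non-terminal N (the right-hand side begins with the left-hand side itself).

Y → F: starts with F
A → -: starts with '-'
F → / Y f: starts with '/'
Y → Y f: LEFT RECURSIVE (starts with Y)
Y → f A: starts with f
Y → F A: starts with F
Y → ε: starts with ε

The grammar has direct left recursion on: Y.

Answer: Yes, Y is left-recursive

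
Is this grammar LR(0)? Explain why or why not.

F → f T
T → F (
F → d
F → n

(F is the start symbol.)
A grammar is LR(0) if no state in the canonical LR(0) collection has:
  - both a shift item (dot before a terminal) and a complete item (shift-reduce conflict), or
  - two or more complete items (reduce-reduce conflict; the accept item [F' → F .] counts as a complete item here).

Augment with F' → F and build the canonical LR(0) collection (I0 = CLOSURE({[F' → . F]}), then GOTO on every symbol after a dot until no new states appear). It has 8 states:
  I0: { [F → . d], [F → . f T], [F → . n], [F' → . F] }  — shift
  I1: { [F' → F .] }  — accept
  I2: { [F → d .] }  — reduce
  I3: { [F → . d], [F → . f T], [F → . n], [F → f . T], [T → . F (] }  — shift
  I4: { [F → n .] }  — reduce
  I5: { [T → F . (] }  — shift
  I6: { [F → f T .] }  — reduce
  I7: { [T → F ( .] }  — reduce

Every state is either a pure shift/goto state or contains exactly one complete item and nothing to shift — no conflicts. The grammar is LR(0).

Answer: Yes, the grammar is LR(0)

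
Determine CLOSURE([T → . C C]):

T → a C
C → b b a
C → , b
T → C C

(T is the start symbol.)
To compute CLOSURE, for each item [A → α.Bβ] where B is a non-terminal, add [B → .γ] for all productions B → γ; repeat for the newly added items until nothing changes.

Start with: [T → . C C]
  [T → . C C] has the dot before C: add [C → . b b a], [C → . , b]
No further items can be added.

CLOSURE = { [C → . , b], [C → . b b a], [T → . C C] }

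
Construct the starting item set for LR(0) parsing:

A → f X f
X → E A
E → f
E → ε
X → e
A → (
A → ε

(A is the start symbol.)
First, augment the grammar with A' → A
I₀ = CLOSURE({ [A' → . A] }):
  [A' → . A] has the dot before A: add [A → . f X f], [A → . (], [A → .]
No further items can be added.

I₀ = { [A → . (], [A → . f X f], [A → .], [A' → . A] }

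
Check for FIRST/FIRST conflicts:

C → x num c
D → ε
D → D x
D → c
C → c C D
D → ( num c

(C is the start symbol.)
Yes. D → D x / D → c on { 'c' }; D → D x / D → '(' num c on { '(' }

A FIRST/FIRST conflict occurs when two productions N → α and N → β for the same non-terminal have FIRST(α) ∩ FIRST(β) ≠ ∅ (with ε ∈ FIRST of a nullable right-hand side, so two nullable alternatives also conflict).

FIRST sets of the non-terminals at (or reachable through a nullable prefix from) the front of some alternative:
  FIRST(D) = { '(', 'c', 'x', ε }

Productions for C:
  C → x num c: FIRST = { 'x' }
  C → c C D: FIRST = { 'c' }
Productions for D:
  D → ε: FIRST = { ε }
  D → D x: FIRST = { '(', 'c', 'x' }
  D → c: FIRST = { 'c' }
  D → ( num c: FIRST = { '(' }

Conflict for D: D → D x and D → c
  Overlap: { 'c' }
Conflict for D: D → D x and D → ( num c
  Overlap: { '(' }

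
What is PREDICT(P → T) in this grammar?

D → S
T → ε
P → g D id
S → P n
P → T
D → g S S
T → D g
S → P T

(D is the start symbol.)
PREDICT(P → T) = (FIRST(RHS) \ {ε}) ∪ (FOLLOW(P) if ε ∈ FIRST(RHS), i.e. RHS ⇒* ε)
FIRST(T) = { 'g', 'n', ε }
FIRST(T) = { 'g', 'n', ε }
ε ∈ FIRST(T) (the right-hand side is nullable), so add FOLLOW(P) = { $, 'g', 'id', 'n' }
PREDICT(P → T) = { $, 'g', 'id', 'n' }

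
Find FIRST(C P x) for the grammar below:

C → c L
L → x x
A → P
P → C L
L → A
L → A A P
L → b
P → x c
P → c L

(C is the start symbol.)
{ 'c' }

FIRST sets of the non-terminals involved (from the grammar, by fixed-point iteration):
  FIRST(C) = { 'c' }

To compute FIRST(C P x), process the symbols left to right:
Symbol C is a non-terminal. Add FIRST(C) \ {ε} = { 'c' }
C is not nullable (ε ∉ FIRST(C)), so stop here.
FIRST(C P x) = { 'c' }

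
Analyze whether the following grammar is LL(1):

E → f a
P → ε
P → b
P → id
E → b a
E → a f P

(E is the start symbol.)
Yes, the grammar is LL(1).

Relevant sets:
  FOLLOW(P) = { $ }

For E:
  PREDICT(E → f a) = { 'f' }
  PREDICT(E → b a) = { 'b' }
  PREDICT(E → a f P) = { 'a' }
For P:
  PREDICT(P → ε) = { $ }
  PREDICT(P → b) = { 'b' }
  PREDICT(P → id) = { 'id' }

All predict sets are disjoint. The grammar IS LL(1).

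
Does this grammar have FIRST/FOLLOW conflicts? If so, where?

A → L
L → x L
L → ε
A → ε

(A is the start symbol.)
A FIRST/FOLLOW conflict occurs when a non-terminal N has a nullable alternative N → β (β ⇒* ε) and another alternative N → α with FIRST(α) ∩ FOLLOW(N) ≠ ∅: on such a lookahead the parser cannot decide between expanding α and letting N vanish via β.

Nullable non-terminals: A, L.
FIRST sets used below: FIRST(L) = { 'x', ε }

A: nullable alternative(s) A → L, A → ε; FOLLOW(A) = { $ }
  A → L: FIRST \ {ε} = { 'x' } — disjoint from FOLLOW(A)
  A → ε: FIRST \ {ε} = { } — disjoint from FOLLOW(A)

L: nullable alternative(s) L → ε; FOLLOW(L) = { $ }
  L → x L: FIRST \ {ε} = { 'x' } — disjoint from FOLLOW(L)
  L → ε: FIRST \ {ε} = { } — this is the only nullable alternative, skip

No FIRST/FOLLOW conflicts found.

Answer: No FIRST/FOLLOW conflicts.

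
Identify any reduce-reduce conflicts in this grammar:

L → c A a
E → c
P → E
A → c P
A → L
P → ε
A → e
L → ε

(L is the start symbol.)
Yes — I5: [L → .] vs [P → .]; I9: [E → c .] vs [L → .]

A reduce-reduce conflict occurs when an LR(0) state has two complete items [A → α .] and [B → β .] — both call for a reduction, and with no lookahead the parser cannot choose between them.

Augment with L' → L and build the canonical LR(0) collection (I0 = CLOSURE({[L' → . L]}), then GOTO on every symbol after a dot until no new states appear). It has 11 states:
  I0: { [L → . c A a], [L → .], [L' → . L] }  — shift, reduce
  I1: { [L' → L .] }  — accept
  I2: { [A → . L], [A → . c P], [A → . e], [L → . c A a], [L → .], [L → c . A a] }  — shift, reduce
  I3: { [L → c A . a] }  — shift
  I4: { [A → L .] }  — reduce
  I5: { [A → . L], [A → . c P], [A → . e], [A → c . P], [E → . c], [L → . c A a], [L → .], [L → c . A a], [P → . E], [P → .] }  — shift, 2 reduces
  I6: { [A → e .] }  — reduce
  I7: { [P → E .] }  — reduce
  I8: { [A → c P .] }  — reduce
  I9: { [A → . L], [A → . c P], [A → . e], [A → c . P], [E → . c], [E → c .], [L → . c A a], [L → .], [L → c . A a], [P → . E], [P → .] }  — shift, 3 reduces
  I10: { [L → c A a .] }  — reduce

I5 contains complete items [L → .], [P → .] — reduce-reduce conflict.
I9 contains complete items [E → c .], [L → .], [P → .] — reduce-reduce conflict.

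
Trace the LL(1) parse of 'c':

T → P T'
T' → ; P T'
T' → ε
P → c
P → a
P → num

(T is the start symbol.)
LL(1) parsing maintains a stack (initially the start symbol over $) and the input. At each step: if the stack top is a terminal, match it against the current input token; if it is a non-terminal N, replace it with the RHS of M[N, lookahead] (the unique production whose predict set contains the lookahead).

Stack is shown with the top on the left.

Stack   Input  Action
---------------------
T $     c $    output T → P T'
P T' $  c $    output P → c
c T' $  c $    match 'c'
T' $    $      output T' → ε
$       $      accept

The string is accepted.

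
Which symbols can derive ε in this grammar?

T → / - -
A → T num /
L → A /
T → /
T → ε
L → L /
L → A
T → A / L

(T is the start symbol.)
ε-productions: T → ε
So T is immediately nullable.
No further non-terminal can be added: every production for the remaining non-terminals contains a terminal or a non-nullable non-terminal.
Nullable = { 'T' }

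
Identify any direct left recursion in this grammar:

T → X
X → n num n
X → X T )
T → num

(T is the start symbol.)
Yes, X is left-recursive

T → X: starts with X
X → n num n: starts with n
X → X T ): LEFT RECURSIVE (starts with X)
T → num: starts with num

The grammar has direct left recursion on: X.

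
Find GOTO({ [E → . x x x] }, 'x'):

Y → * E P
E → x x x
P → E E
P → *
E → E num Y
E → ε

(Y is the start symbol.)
{ [E → x . x x] }

GOTO(I, 'x') = CLOSURE({ [A → αX.β] : [A → α.Xβ] ∈ I, X = 'x' })

Items with dot before 'x', with the dot advanced:
  [E → . x x x] → [E → x . x x]
Closure adds nothing (no advanced item has the dot before a non-terminal).

GOTO = { [E → x . x x] }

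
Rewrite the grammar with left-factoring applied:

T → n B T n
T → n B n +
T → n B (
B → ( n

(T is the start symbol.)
Left-factoring transforms A → αβ₁ | αβ₂ into A → αA' and A' → β₁ | β₂
(α is the longest common prefix among the alternatives). Repeat until
no nonterminal has two alternatives with a common prefix.

Round 1: T has alternatives sharing prefix 'n B'. Introduce T': T → n B T'
  Add: T' → T n
  Add: T' → n +
  Add: T' → (

No remaining common prefixes — done.

Resulting grammar:
T → n B T'
T' → T n
T' → n +
T' → (
B → ( n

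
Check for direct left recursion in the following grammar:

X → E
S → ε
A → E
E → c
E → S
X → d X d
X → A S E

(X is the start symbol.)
X → E: starts with E
S → ε: starts with ε
A → E: starts with E
E → c: starts with c
E → S: starts with S
X → d X d: starts with d
X → A S E: starts with A

No direct left recursion found.

Answer: No direct left recursion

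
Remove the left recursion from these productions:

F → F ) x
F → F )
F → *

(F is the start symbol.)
F is directly left-recursive. The standard transformation for
  A → A α₁ | ... | A α_m | β₁ | ... | β_n
is
  A  → β₁ A' | ... | β_n A'
  A' → α₁ A' | ... | α_m A' | ε

F → * becomes F → * F'
F → F ) x becomes F' → ) x F'
F → F ) becomes F' → ) F'
Add F' → ε

Resulting grammar:
F → * F'
F' → ) x F'
F' → ) F'
F' → ε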